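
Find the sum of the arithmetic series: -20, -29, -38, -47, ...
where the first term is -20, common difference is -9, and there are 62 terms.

Sₙ = n/2 × (first + last)
Last term = a + (n-1)d = -20 + (62-1)×(-9) = -569
S_62 = 62/2 × (-20 + (-569))
S_62 = 62/2 × (-589) = -18259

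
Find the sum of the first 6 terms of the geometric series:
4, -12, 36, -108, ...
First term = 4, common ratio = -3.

Sₙ = a(1 - rⁿ) / (1 - r)
S_6 = 4(1 - (-3)^6) / (1 - (-3))
S_6 = 4(1 - 729) / (4)
S_6 = -728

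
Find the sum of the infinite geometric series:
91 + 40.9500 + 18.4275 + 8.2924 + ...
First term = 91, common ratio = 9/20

For |r| < 1, S = a / (1 - r)
S = 91 / (1 - (9/20))
S = 91 / (11/20)
S = 1820/11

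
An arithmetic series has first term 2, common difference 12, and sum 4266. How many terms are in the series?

Using S = n/2 × [2a + (n-1)d]
4266 = n/2 × [2(2) + (n-1)(12)]
4266 = n/2 × [4 + 12n - 12]
8532 = n × [-8 + 12n]
12n² + (-8)n - 8532 = 0
Discriminant: Δ = (-8)² - 4(12)(-8532) = 64 + 409536 = 409600
√Δ = 640
n = [-(-8) + √Δ] / (2·12) = (8 + 640) / 24 = 648 / 24 = 27
(The negative root is discarded since n must be a positive integer.)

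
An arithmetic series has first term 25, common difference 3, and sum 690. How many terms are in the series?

Using S = n/2 × [2a + (n-1)d]
690 = n/2 × [2(25) + (n-1)(3)]
690 = n/2 × [50 + 3n - 3]
1380 = n × [47 + 3n]
3n² + (47)n - 1380 = 0
Discriminant: Δ = (47)² - 4(3)(-1380) = 2209 + 16560 = 18769
√Δ = 137
n = [-(47) + √Δ] / (2·3) = (-47 + 137) / 6 = 90 / 6 = 15
(The negative root is discarded since n must be a positive integer.)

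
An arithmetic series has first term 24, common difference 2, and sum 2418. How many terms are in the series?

Using S = n/2 × [2a + (n-1)d]
2418 = n/2 × [2(24) + (n-1)(2)]
2418 = n/2 × [48 + 2n - 2]
4836 = n × [46 + 2n]
2n² + (46)n - 4836 = 0
Discriminant: Δ = (46)² - 4(2)(-4836) = 2116 + 38688 = 40804
√Δ = 202
n = [-(46) + √Δ] / (2·2) = (-46 + 202) / 4 = 156 / 4 = 39
(The negative root is discarded since n must be a positive integer.)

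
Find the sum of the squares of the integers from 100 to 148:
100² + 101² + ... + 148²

Use ∑_{k=1}^{n} k² = n(n+1)(2n+1)/6, then subtract the first 99 terms.
∑_{k=1}^{148} k² = 148×149×297/6 = 1091574
∑_{k=1}^{99} k² = 99×100×199/6 = 328350
∑_{k=100}^{148} k² = 1091574 - 328350 = 763224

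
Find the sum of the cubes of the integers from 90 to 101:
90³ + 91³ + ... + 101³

Use ∑_{k=1}^{n} k³ = [n(n+1)/2]², then subtract the first 89 terms.
∑_{k=1}^{101} k³ = [101×102/2]² = 5151² = 26532801
∑_{k=1}^{89} k³ = [89×90/2]² = 4005² = 16040025
∑_{k=90}^{101} k³ = 26532801 - 16040025 = 10492776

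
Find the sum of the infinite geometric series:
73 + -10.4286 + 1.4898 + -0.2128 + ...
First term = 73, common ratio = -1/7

For |r| < 1, S = a / (1 - r)
S = 73 / (1 - (-1/7))
S = 73 / (8/7)
S = 511/8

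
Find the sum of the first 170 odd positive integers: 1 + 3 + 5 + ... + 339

Sum of first n odd numbers = n²
= 170²
= 28900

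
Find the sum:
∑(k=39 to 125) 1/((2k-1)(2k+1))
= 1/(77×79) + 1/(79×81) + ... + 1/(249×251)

Partial fractions: 1/((2k-1)(2k+1)) = (1/2)[1/(2k-1) - 1/(2k+1)]
The series telescopes:
= (1/2)[1/77 - 1/251]
= 87/19327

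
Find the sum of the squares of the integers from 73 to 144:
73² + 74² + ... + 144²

Use ∑_{k=1}^{n} k² = n(n+1)(2n+1)/6, then subtract the first 72 terms.
∑_{k=1}^{144} k² = 144×145×289/6 = 1005720
∑_{k=1}^{72} k² = 72×73×145/6 = 127020
∑_{k=73}^{144} k² = 1005720 - 127020 = 878700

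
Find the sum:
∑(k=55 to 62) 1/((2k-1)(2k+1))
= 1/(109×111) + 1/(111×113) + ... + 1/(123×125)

Partial fractions: 1/((2k-1)(2k+1)) = (1/2)[1/(2k-1) - 1/(2k+1)]
The series telescopes:
= (1/2)[1/109 - 1/125]
= 8/13625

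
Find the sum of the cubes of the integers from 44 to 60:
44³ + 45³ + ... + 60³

Use ∑_{k=1}^{n} k³ = [n(n+1)/2]², then subtract the first 43 terms.
∑_{k=1}^{60} k³ = [60×61/2]² = 1830² = 3348900
∑_{k=1}^{43} k³ = [43×44/2]² = 946² = 894916
∑_{k=44}^{60} k³ = 3348900 - 894916 = 2453984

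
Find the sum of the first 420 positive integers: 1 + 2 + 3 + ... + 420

Formula: ∑k = n(n+1)/2
= 420×421/2
= 176820/2
= 88410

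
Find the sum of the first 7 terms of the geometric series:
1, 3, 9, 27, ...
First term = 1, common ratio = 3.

Sₙ = a(1 - rⁿ) / (1 - r)
S_7 = 1(1 - 3^7) / (1 - 3)
S_7 = 1(1 - 2187) / (-2)
S_7 = 1093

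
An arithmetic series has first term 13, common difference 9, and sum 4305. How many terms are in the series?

Using S = n/2 × [2a + (n-1)d]
4305 = n/2 × [2(13) + (n-1)(9)]
4305 = n/2 × [26 + 9n - 9]
8610 = n × [17 + 9n]
9n² + (17)n - 8610 = 0
Discriminant: Δ = (17)² - 4(9)(-8610) = 289 + 309960 = 310249
√Δ = 557
n = [-(17) + √Δ] / (2·9) = (-17 + 557) / 18 = 540 / 18 = 30
(The negative root is discarded since n must be a positive integer.)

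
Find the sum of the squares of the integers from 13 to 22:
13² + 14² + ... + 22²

Use ∑_{k=1}^{n} k² = n(n+1)(2n+1)/6, then subtract the first 12 terms.
∑_{k=1}^{22} k² = 22×23×45/6 = 3795
∑_{k=1}^{12} k² = 12×13×25/6 = 650
∑_{k=13}^{22} k² = 3795 - 650 = 3145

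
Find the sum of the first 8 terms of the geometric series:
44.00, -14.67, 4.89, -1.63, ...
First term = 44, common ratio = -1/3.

Sₙ = a(1 - rⁿ) / (1 - r)
S_8 = 44(1 - (-1/3)^8) / (1 - (-1/3))
S_8 = 44(1 - (1/6561)) / (4/3)
S_8 = 72160/2187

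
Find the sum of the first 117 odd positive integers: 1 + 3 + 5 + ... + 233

Sum of first n odd numbers = n²
= 117²
= 13689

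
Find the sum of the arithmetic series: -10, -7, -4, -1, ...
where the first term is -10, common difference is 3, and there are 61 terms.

Sₙ = n/2 × (first + last)
Last term = a + (n-1)d = -10 + (61-1)×3 = 170
S_61 = 61/2 × (-10 + 170)
S_61 = 61/2 × 160 = 4880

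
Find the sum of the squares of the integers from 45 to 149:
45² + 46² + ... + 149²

Use ∑_{k=1}^{n} k² = n(n+1)(2n+1)/6, then subtract the first 44 terms.
∑_{k=1}^{149} k² = 149×150×299/6 = 1113775
∑_{k=1}^{44} k² = 44×45×89/6 = 29370
∑_{k=45}^{149} k² = 1113775 - 29370 = 1084405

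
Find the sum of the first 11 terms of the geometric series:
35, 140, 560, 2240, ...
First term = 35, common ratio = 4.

Sₙ = a(1 - rⁿ) / (1 - r)
S_11 = 35(1 - 4^11) / (1 - 4)
S_11 = 35(1 - 4194304) / (-3)
S_11 = 48933535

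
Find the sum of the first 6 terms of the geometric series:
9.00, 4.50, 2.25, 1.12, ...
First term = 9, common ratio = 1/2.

Sₙ = a(1 - rⁿ) / (1 - r)
S_6 = 9(1 - (1/2)^6) / (1 - (1/2))
S_6 = 9(1 - (1/64)) / (1/2)
S_6 = 567/32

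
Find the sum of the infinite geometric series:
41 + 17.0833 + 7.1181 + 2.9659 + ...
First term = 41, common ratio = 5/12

For |r| < 1, S = a / (1 - r)
S = 41 / (1 - (5/12))
S = 41 / (7/12)
S = 492/7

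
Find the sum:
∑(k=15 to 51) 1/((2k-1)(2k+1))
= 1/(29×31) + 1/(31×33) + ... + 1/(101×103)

Partial fractions: 1/((2k-1)(2k+1)) = (1/2)[1/(2k-1) - 1/(2k+1)]
The series telescopes:
= (1/2)[1/29 - 1/103]
= 37/2987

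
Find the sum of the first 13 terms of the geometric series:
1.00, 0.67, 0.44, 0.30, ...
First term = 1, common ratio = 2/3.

Sₙ = a(1 - rⁿ) / (1 - r)
S_13 = 1(1 - (2/3)^13) / (1 - (2/3))
S_13 = 1(1 - (8192/1594323)) / (1/3)
S_13 = 1586131/531441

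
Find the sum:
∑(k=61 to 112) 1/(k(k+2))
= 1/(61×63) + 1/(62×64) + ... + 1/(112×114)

Partial fractions: 1/(k(k+2)) = (1/2)[1/k - 1/(k+2)]
Telescoping leaves the first two and last two terms:
= (1/2)[1/61 + 1/62 - 1/113 - 1/114]
= 181493/24359862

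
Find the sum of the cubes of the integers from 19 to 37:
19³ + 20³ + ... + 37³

Use ∑_{k=1}^{n} k³ = [n(n+1)/2]², then subtract the first 18 terms.
∑_{k=1}^{37} k³ = [37×38/2]² = 703² = 494209
∑_{k=1}^{18} k³ = [18×19/2]² = 171² = 29241
∑_{k=19}^{37} k³ = 494209 - 29241 = 464968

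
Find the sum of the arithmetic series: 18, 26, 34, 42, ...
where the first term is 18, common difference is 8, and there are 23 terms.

Sₙ = n/2 × (first + last)
Last term = a + (n-1)d = 18 + (23-1)×8 = 194
S_23 = 23/2 × (18 + 194)
S_23 = 23/2 × 212 = 2438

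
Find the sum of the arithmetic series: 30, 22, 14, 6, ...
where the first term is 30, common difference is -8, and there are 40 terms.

Sₙ = n/2 × (first + last)
Last term = a + (n-1)d = 30 + (40-1)×(-8) = -282
S_40 = 40/2 × (30 + (-282))
S_40 = 40/2 × (-252) = -5040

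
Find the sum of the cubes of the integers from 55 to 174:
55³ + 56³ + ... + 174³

Use ∑_{k=1}^{n} k³ = [n(n+1)/2]², then subtract the first 54 terms.
∑_{k=1}^{174} k³ = [174×175/2]² = 15225² = 231800625
∑_{k=1}^{54} k³ = [54×55/2]² = 1485² = 2205225
∑_{k=55}^{174} k³ = 231800625 - 2205225 = 229595400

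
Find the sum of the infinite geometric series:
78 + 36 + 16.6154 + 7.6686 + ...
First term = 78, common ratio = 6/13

For |r| < 1, S = a / (1 - r)
S = 78 / (1 - (6/13))
S = 78 / (7/13)
S = 1014/7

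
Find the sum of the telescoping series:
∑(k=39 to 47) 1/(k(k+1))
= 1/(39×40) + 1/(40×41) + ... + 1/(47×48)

Partial fractions: 1/(k(k+1)) = 1/k - 1/(k+1)
The series telescopes:
= (1/39 - 1/40) + (1/40 - 1/41) + ... + (1/47 - 1/48)
= 1/39 - 1/48
= 1/208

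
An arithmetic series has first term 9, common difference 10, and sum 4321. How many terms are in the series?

Using S = n/2 × [2a + (n-1)d]
4321 = n/2 × [2(9) + (n-1)(10)]
4321 = n/2 × [18 + 10n - 10]
8642 = n × [8 + 10n]
10n² + (8)n - 8642 = 0
Discriminant: Δ = (8)² - 4(10)(-8642) = 64 + 345680 = 345744
√Δ = 588
n = [-(8) + √Δ] / (2·10) = (-8 + 588) / 20 = 580 / 20 = 29
(The negative root is discarded since n must be a positive integer.)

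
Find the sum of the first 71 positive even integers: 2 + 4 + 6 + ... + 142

Sum of first n even numbers = n(n+1)
= 71×72
= 5112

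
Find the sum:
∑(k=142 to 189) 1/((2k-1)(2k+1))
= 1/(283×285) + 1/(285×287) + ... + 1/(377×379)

Partial fractions: 1/((2k-1)(2k+1)) = (1/2)[1/(2k-1) - 1/(2k+1)]
The series telescopes:
= (1/2)[1/283 - 1/379]
= 48/107257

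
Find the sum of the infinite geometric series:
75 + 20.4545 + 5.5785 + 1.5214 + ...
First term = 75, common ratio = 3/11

For |r| < 1, S = a / (1 - r)
S = 75 / (1 - (3/11))
S = 75 / (8/11)
S = 825/8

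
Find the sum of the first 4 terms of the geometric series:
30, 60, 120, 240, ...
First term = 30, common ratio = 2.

Sₙ = a(1 - rⁿ) / (1 - r)
S_4 = 30(1 - 2^4) / (1 - 2)
S_4 = 30(1 - 16) / (-1)
S_4 = 450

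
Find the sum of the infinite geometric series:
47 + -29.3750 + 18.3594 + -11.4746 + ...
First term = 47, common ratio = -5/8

For |r| < 1, S = a / (1 - r)
S = 47 / (1 - (-5/8))
S = 47 / (13/8)
S = 376/13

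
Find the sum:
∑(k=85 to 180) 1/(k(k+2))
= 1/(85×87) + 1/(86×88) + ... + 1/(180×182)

Partial fractions: 1/(k(k+2)) = (1/2)[1/k - 1/(k+2)]
Telescoping leaves the first two and last two terms:
= (1/2)[1/85 + 1/86 - 1/181 - 1/182]
= 372444/60201505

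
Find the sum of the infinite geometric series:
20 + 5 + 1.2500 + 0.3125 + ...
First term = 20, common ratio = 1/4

For |r| < 1, S = a / (1 - r)
S = 20 / (1 - (1/4))
S = 20 / (3/4)
S = 80/3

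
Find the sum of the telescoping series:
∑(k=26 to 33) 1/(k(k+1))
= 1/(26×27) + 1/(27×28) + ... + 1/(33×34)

Partial fractions: 1/(k(k+1)) = 1/k - 1/(k+1)
The series telescopes:
= (1/26 - 1/27) + (1/27 - 1/28) + ... + (1/33 - 1/34)
= 1/26 - 1/34
= 2/221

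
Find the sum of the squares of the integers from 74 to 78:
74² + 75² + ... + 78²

Use ∑_{k=1}^{n} k² = n(n+1)(2n+1)/6, then subtract the first 73 terms.
∑_{k=1}^{78} k² = 78×79×157/6 = 161239
∑_{k=1}^{73} k² = 73×74×147/6 = 132349
∑_{k=74}^{78} k² = 161239 - 132349 = 28890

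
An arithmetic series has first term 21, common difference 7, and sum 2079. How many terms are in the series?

Using S = n/2 × [2a + (n-1)d]
2079 = n/2 × [2(21) + (n-1)(7)]
2079 = n/2 × [42 + 7n - 7]
4158 = n × [35 + 7n]
7n² + (35)n - 4158 = 0
Discriminant: Δ = (35)² - 4(7)(-4158) = 1225 + 116424 = 117649
√Δ = 343
n = [-(35) + √Δ] / (2·7) = (-35 + 343) / 14 = 308 / 14 = 22
(The negative root is discarded since n must be a positive integer.)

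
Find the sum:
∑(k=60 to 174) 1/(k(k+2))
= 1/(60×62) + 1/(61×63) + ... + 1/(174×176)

Partial fractions: 1/(k(k+2)) = (1/2)[1/k - 1/(k+2)]
Telescoping leaves the first two and last two terms:
= (1/2)[1/60 + 1/61 - 1/175 - 1/176]
= 122107/11272800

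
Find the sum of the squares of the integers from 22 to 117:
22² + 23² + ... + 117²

Use ∑_{k=1}^{n} k² = n(n+1)(2n+1)/6, then subtract the first 21 terms.
∑_{k=1}^{117} k² = 117×118×235/6 = 540735
∑_{k=1}^{21} k² = 21×22×43/6 = 3311
∑_{k=22}^{117} k² = 540735 - 3311 = 537424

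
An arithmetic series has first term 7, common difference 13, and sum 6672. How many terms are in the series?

Using S = n/2 × [2a + (n-1)d]
6672 = n/2 × [2(7) + (n-1)(13)]
6672 = n/2 × [14 + 13n - 13]
13344 = n × [1 + 13n]
13n² + (1)n - 13344 = 0
Discriminant: Δ = (1)² - 4(13)(-13344) = 1 + 693888 = 693889
√Δ = 833
n = [-(1) + √Δ] / (2·13) = (-1 + 833) / 26 = 832 / 26 = 32
(The negative root is discarded since n must be a positive integer.)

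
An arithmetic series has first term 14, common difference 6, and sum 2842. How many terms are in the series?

Using S = n/2 × [2a + (n-1)d]
2842 = n/2 × [2(14) + (n-1)(6)]
2842 = n/2 × [28 + 6n - 6]
5684 = n × [22 + 6n]
6n² + (22)n - 5684 = 0
Discriminant: Δ = (22)² - 4(6)(-5684) = 484 + 136416 = 136900
√Δ = 370
n = [-(22) + √Δ] / (2·6) = (-22 + 370) / 12 = 348 / 12 = 29
(The negative root is discarded since n must be a positive integer.)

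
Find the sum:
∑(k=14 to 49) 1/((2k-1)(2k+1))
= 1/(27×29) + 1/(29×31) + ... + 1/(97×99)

Partial fractions: 1/((2k-1)(2k+1)) = (1/2)[1/(2k-1) - 1/(2k+1)]
The series telescopes:
= (1/2)[1/27 - 1/99]
= 4/297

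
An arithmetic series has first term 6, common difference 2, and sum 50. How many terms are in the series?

Using S = n/2 × [2a + (n-1)d]
50 = n/2 × [2(6) + (n-1)(2)]
50 = n/2 × [12 + 2n - 2]
100 = n × [10 + 2n]
2n² + (10)n - 100 = 0
Discriminant: Δ = (10)² - 4(2)(-100) = 100 + 800 = 900
√Δ = 30
n = [-(10) + √Δ] / (2·2) = (-10 + 30) / 4 = 20 / 4 = 5
(The negative root is discarded since n must be a positive integer.)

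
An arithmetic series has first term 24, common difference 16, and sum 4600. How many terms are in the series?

Using S = n/2 × [2a + (n-1)d]
4600 = n/2 × [2(24) + (n-1)(16)]
4600 = n/2 × [48 + 16n - 16]
9200 = n × [32 + 16n]
16n² + (32)n - 9200 = 0
Discriminant: Δ = (32)² - 4(16)(-9200) = 1024 + 588800 = 589824
√Δ = 768
n = [-(32) + √Δ] / (2·16) = (-32 + 768) / 32 = 736 / 32 = 23
(The negative root is discarded since n must be a positive integer.)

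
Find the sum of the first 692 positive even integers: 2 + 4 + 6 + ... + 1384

Sum of first n even numbers = n(n+1)
= 692×693
= 479556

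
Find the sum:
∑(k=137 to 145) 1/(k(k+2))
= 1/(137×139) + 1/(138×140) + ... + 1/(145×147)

Partial fractions: 1/(k(k+2)) = (1/2)[1/k - 1/(k+2)]
Telescoping leaves the first two and last two terms:
= (1/2)[1/137 + 1/138 - 1/146 - 1/147]
= 5036/11271127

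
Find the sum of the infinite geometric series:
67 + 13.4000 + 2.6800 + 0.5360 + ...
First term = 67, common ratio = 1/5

For |r| < 1, S = a / (1 - r)
S = 67 / (1 - (1/5))
S = 67 / (4/5)
S = 335/4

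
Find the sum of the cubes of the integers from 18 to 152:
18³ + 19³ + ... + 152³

Use ∑_{k=1}^{n} k³ = [n(n+1)/2]², then subtract the first 17 terms.
∑_{k=1}^{152} k³ = [152×153/2]² = 11628² = 135210384
∑_{k=1}^{17} k³ = [17×18/2]² = 153² = 23409
∑_{k=18}^{152} k³ = 135210384 - 23409 = 135186975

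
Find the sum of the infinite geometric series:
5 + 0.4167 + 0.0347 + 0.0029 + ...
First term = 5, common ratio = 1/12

For |r| < 1, S = a / (1 - r)
S = 5 / (1 - (1/12))
S = 5 / (11/12)
S = 60/11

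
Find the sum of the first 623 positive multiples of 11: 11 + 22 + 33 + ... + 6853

Factor out 11: = 11(1 + 2 + ... + 623) = 11 × n(n+1)/2
= 11 × 623×624/2
= 11 × 194376
= 2138136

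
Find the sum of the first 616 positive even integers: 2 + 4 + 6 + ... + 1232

Sum of first n even numbers = n(n+1)
= 616×617
= 380072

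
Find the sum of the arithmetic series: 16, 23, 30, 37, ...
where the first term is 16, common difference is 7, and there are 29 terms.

Sₙ = n/2 × (first + last)
Last term = a + (n-1)d = 16 + (29-1)×7 = 212
S_29 = 29/2 × (16 + 212)
S_29 = 29/2 × 228 = 3306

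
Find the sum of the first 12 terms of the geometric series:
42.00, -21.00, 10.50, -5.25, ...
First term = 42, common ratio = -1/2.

Sₙ = a(1 - rⁿ) / (1 - r)
S_12 = 42(1 - (-1/2)^12) / (1 - (-1/2))
S_12 = 42(1 - (1/4096)) / (3/2)
S_12 = 28665/1024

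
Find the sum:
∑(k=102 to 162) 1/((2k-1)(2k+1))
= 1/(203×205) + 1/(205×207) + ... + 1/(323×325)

Partial fractions: 1/((2k-1)(2k+1)) = (1/2)[1/(2k-1) - 1/(2k+1)]
The series telescopes:
= (1/2)[1/203 - 1/325]
= 61/65975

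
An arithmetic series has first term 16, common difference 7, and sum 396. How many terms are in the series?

Using S = n/2 × [2a + (n-1)d]
396 = n/2 × [2(16) + (n-1)(7)]
396 = n/2 × [32 + 7n - 7]
792 = n × [25 + 7n]
7n² + (25)n - 792 = 0
Discriminant: Δ = (25)² - 4(7)(-792) = 625 + 22176 = 22801
√Δ = 151
n = [-(25) + √Δ] / (2·7) = (-25 + 151) / 14 = 126 / 14 = 9
(The negative root is discarded since n must be a positive integer.)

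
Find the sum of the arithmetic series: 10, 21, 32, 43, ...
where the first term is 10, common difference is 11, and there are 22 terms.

Sₙ = n/2 × (first + last)
Last term = a + (n-1)d = 10 + (22-1)×11 = 241
S_22 = 22/2 × (10 + 241)
S_22 = 22/2 × 251 = 2761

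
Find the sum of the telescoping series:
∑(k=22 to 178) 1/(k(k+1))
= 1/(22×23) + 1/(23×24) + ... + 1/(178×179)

Partial fractions: 1/(k(k+1)) = 1/k - 1/(k+1)
The series telescopes:
= (1/22 - 1/23) + (1/23 - 1/24) + ... + (1/178 - 1/179)
= 1/22 - 1/179
= 157/3938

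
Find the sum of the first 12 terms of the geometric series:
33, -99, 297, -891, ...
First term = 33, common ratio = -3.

Sₙ = a(1 - rⁿ) / (1 - r)
S_12 = 33(1 - (-3)^12) / (1 - (-3))
S_12 = 33(1 - 531441) / (4)
S_12 = -4384380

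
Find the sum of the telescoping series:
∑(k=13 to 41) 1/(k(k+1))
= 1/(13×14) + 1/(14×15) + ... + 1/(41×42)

Partial fractions: 1/(k(k+1)) = 1/k - 1/(k+1)
The series telescopes:
= (1/13 - 1/14) + (1/14 - 1/15) + ... + (1/41 - 1/42)
= 1/13 - 1/42
= 29/546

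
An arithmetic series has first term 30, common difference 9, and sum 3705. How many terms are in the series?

Using S = n/2 × [2a + (n-1)d]
3705 = n/2 × [2(30) + (n-1)(9)]
3705 = n/2 × [60 + 9n - 9]
7410 = n × [51 + 9n]
9n² + (51)n - 7410 = 0
Discriminant: Δ = (51)² - 4(9)(-7410) = 2601 + 266760 = 269361
√Δ = 519
n = [-(51) + √Δ] / (2·9) = (-51 + 519) / 18 = 468 / 18 = 26
(The negative root is discarded since n must be a positive integer.)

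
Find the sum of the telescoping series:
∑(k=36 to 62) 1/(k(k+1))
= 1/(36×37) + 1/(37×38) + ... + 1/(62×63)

Partial fractions: 1/(k(k+1)) = 1/k - 1/(k+1)
The series telescopes:
= (1/36 - 1/37) + (1/37 - 1/38) + ... + (1/62 - 1/63)
= 1/36 - 1/63
= 1/84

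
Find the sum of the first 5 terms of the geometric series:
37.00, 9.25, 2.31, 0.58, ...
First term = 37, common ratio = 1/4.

Sₙ = a(1 - rⁿ) / (1 - r)
S_5 = 37(1 - (1/4)^5) / (1 - (1/4))
S_5 = 37(1 - (1/1024)) / (3/4)
S_5 = 12617/256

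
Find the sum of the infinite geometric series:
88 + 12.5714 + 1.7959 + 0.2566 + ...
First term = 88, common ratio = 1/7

For |r| < 1, S = a / (1 - r)
S = 88 / (1 - (1/7))
S = 88 / (6/7)
S = 308/3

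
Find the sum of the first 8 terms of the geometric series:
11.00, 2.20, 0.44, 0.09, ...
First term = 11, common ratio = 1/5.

Sₙ = a(1 - rⁿ) / (1 - r)
S_8 = 11(1 - (1/5)^8) / (1 - (1/5))
S_8 = 11(1 - (1/390625)) / (4/5)
S_8 = 1074216/78125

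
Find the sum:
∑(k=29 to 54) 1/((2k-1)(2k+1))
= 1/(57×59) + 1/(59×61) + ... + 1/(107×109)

Partial fractions: 1/((2k-1)(2k+1)) = (1/2)[1/(2k-1) - 1/(2k+1)]
The series telescopes:
= (1/2)[1/57 - 1/109]
= 26/6213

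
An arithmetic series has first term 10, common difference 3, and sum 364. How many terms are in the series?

Using S = n/2 × [2a + (n-1)d]
364 = n/2 × [2(10) + (n-1)(3)]
364 = n/2 × [20 + 3n - 3]
728 = n × [17 + 3n]
3n² + (17)n - 728 = 0
Discriminant: Δ = (17)² - 4(3)(-728) = 289 + 8736 = 9025
√Δ = 95
n = [-(17) + √Δ] / (2·3) = (-17 + 95) / 6 = 78 / 6 = 13
(The negative root is discarded since n must be a positive integer.)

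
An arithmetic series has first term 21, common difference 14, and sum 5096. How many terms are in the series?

Using S = n/2 × [2a + (n-1)d]
5096 = n/2 × [2(21) + (n-1)(14)]
5096 = n/2 × [42 + 14n - 14]
10192 = n × [28 + 14n]
14n² + (28)n - 10192 = 0
Discriminant: Δ = (28)² - 4(14)(-10192) = 784 + 570752 = 571536
√Δ = 756
n = [-(28) + √Δ] / (2·14) = (-28 + 756) / 28 = 728 / 28 = 26
(The negative root is discarded since n must be a positive integer.)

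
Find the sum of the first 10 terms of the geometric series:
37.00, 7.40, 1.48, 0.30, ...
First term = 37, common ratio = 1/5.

Sₙ = a(1 - rⁿ) / (1 - r)
S_10 = 37(1 - (1/5)^10) / (1 - (1/5))
S_10 = 37(1 - (1/9765625)) / (4/5)
S_10 = 90332022/1953125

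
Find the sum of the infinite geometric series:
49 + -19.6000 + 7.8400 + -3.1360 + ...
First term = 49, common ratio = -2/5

For |r| < 1, S = a / (1 - r)
S = 49 / (1 - (-2/5))
S = 49 / (7/5)
S = 35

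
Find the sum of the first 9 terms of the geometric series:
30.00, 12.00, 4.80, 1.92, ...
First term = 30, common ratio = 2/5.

Sₙ = a(1 - rⁿ) / (1 - r)
S_9 = 30(1 - (2/5)^9) / (1 - (2/5))
S_9 = 30(1 - (512/1953125)) / (3/5)
S_9 = 3905226/78125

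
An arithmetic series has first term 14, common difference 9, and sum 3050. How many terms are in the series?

Using S = n/2 × [2a + (n-1)d]
3050 = n/2 × [2(14) + (n-1)(9)]
3050 = n/2 × [28 + 9n - 9]
6100 = n × [19 + 9n]
9n² + (19)n - 6100 = 0
Discriminant: Δ = (19)² - 4(9)(-6100) = 361 + 219600 = 219961
√Δ = 469
n = [-(19) + √Δ] / (2·9) = (-19 + 469) / 18 = 450 / 18 = 25
(The negative root is discarded since n must be a positive integer.)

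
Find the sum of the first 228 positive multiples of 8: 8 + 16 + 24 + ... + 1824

Factor out 8: = 8(1 + 2 + ... + 228) = 8 × n(n+1)/2
= 8 × 228×229/2
= 8 × 26106
= 208848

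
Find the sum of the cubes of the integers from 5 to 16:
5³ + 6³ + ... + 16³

Use ∑_{k=1}^{n} k³ = [n(n+1)/2]², then subtract the first 4 terms.
∑_{k=1}^{16} k³ = [16×17/2]² = 136² = 18496
∑_{k=1}^{4} k³ = [4×5/2]² = 10² = 100
∑_{k=5}^{16} k³ = 18496 - 100 = 18396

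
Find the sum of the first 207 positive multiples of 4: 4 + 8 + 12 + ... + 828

Factor out 4: = 4(1 + 2 + ... + 207) = 4 × n(n+1)/2
= 4 × 207×208/2
= 4 × 21528
= 86112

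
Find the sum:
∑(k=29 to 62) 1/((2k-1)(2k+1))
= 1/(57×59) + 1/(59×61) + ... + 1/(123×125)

Partial fractions: 1/((2k-1)(2k+1)) = (1/2)[1/(2k-1) - 1/(2k+1)]
The series telescopes:
= (1/2)[1/57 - 1/125]
= 34/7125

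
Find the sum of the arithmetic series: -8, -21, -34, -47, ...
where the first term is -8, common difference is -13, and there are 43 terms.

Sₙ = n/2 × (first + last)
Last term = a + (n-1)d = -8 + (43-1)×(-13) = -554
S_43 = 43/2 × (-8 + (-554))
S_43 = 43/2 × (-562) = -12083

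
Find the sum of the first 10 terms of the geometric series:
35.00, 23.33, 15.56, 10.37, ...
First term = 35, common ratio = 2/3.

Sₙ = a(1 - rⁿ) / (1 - r)
S_10 = 35(1 - (2/3)^10) / (1 - (2/3))
S_10 = 35(1 - (1024/59049)) / (1/3)
S_10 = 2030875/19683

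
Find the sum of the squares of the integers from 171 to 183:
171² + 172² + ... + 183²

Use ∑_{k=1}^{n} k² = n(n+1)(2n+1)/6, then subtract the first 170 terms.
∑_{k=1}^{183} k² = 183×184×367/6 = 2059604
∑_{k=1}^{170} k² = 170×171×341/6 = 1652145
∑_{k=171}^{183} k² = 2059604 - 1652145 = 407459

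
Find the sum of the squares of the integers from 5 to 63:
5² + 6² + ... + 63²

Use ∑_{k=1}^{n} k² = n(n+1)(2n+1)/6, then subtract the first 4 terms.
∑_{k=1}^{63} k² = 63×64×127/6 = 85344
∑_{k=1}^{4} k² = 4×5×9/6 = 30
∑_{k=5}^{63} k² = 85344 - 30 = 85314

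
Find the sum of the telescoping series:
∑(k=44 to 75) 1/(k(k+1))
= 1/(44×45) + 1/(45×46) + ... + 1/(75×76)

Partial fractions: 1/(k(k+1)) = 1/k - 1/(k+1)
The series telescopes:
= (1/44 - 1/45) + (1/45 - 1/46) + ... + (1/75 - 1/76)
= 1/44 - 1/76
= 2/209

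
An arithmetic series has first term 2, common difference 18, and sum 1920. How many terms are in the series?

Using S = n/2 × [2a + (n-1)d]
1920 = n/2 × [2(2) + (n-1)(18)]
1920 = n/2 × [4 + 18n - 18]
3840 = n × [-14 + 18n]
18n² + (-14)n - 3840 = 0
Discriminant: Δ = (-14)² - 4(18)(-3840) = 196 + 276480 = 276676
√Δ = 526
n = [-(-14) + √Δ] / (2·18) = (14 + 526) / 36 = 540 / 36 = 15
(The negative root is discarded since n must be a positive integer.)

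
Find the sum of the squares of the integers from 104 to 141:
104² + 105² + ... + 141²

Use ∑_{k=1}^{n} k² = n(n+1)(2n+1)/6, then subtract the first 103 terms.
∑_{k=1}^{141} k² = 141×142×283/6 = 944371
∑_{k=1}^{103} k² = 103×104×207/6 = 369564
∑_{k=104}^{141} k² = 944371 - 369564 = 574807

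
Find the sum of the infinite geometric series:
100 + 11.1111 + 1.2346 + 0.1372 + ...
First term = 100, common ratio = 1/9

For |r| < 1, S = a / (1 - r)
S = 100 / (1 - (1/9))
S = 100 / (8/9)
S = 225/2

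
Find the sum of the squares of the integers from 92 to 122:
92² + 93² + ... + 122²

Use ∑_{k=1}^{n} k² = n(n+1)(2n+1)/6, then subtract the first 91 terms.
∑_{k=1}^{122} k² = 122×123×245/6 = 612745
∑_{k=1}^{91} k² = 91×92×183/6 = 255346
∑_{k=92}^{122} k² = 612745 - 255346 = 357399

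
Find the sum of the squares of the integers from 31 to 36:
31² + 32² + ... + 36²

Use ∑_{k=1}^{n} k² = n(n+1)(2n+1)/6, then subtract the first 30 terms.
∑_{k=1}^{36} k² = 36×37×73/6 = 16206
∑_{k=1}^{30} k² = 30×31×61/6 = 9455
∑_{k=31}^{36} k² = 16206 - 9455 = 6751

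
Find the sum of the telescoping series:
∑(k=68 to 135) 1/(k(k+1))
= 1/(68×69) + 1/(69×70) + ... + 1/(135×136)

Partial fractions: 1/(k(k+1)) = 1/k - 1/(k+1)
The series telescopes:
= (1/68 - 1/69) + (1/69 - 1/70) + ... + (1/135 - 1/136)
= 1/68 - 1/136
= 1/136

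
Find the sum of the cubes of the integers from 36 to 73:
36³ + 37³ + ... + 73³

Use ∑_{k=1}^{n} k³ = [n(n+1)/2]², then subtract the first 35 terms.
∑_{k=1}^{73} k³ = [73×74/2]² = 2701² = 7295401
∑_{k=1}^{35} k³ = [35×36/2]² = 630² = 396900
∑_{k=36}^{73} k³ = 7295401 - 396900 = 6898501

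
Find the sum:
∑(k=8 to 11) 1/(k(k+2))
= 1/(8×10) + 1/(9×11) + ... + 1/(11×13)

Partial fractions: 1/(k(k+2)) = (1/2)[1/k - 1/(k+2)]
Telescoping leaves the first two and last two terms:
= (1/2)[1/8 + 1/9 - 1/12 - 1/13]
= 71/1872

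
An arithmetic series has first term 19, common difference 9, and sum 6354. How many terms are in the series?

Using S = n/2 × [2a + (n-1)d]
6354 = n/2 × [2(19) + (n-1)(9)]
6354 = n/2 × [38 + 9n - 9]
12708 = n × [29 + 9n]
9n² + (29)n - 12708 = 0
Discriminant: Δ = (29)² - 4(9)(-12708) = 841 + 457488 = 458329
√Δ = 677
n = [-(29) + √Δ] / (2·9) = (-29 + 677) / 18 = 648 / 18 = 36
(The negative root is discarded since n must be a positive integer.)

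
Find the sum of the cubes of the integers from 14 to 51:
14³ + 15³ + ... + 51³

Use ∑_{k=1}^{n} k³ = [n(n+1)/2]², then subtract the first 13 terms.
∑_{k=1}^{51} k³ = [51×52/2]² = 1326² = 1758276
∑_{k=1}^{13} k³ = [13×14/2]² = 91² = 8281
∑_{k=14}^{51} k³ = 1758276 - 8281 = 1749995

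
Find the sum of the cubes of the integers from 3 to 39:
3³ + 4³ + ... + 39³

Use ∑_{k=1}^{n} k³ = [n(n+1)/2]², then subtract the first 2 terms.
∑_{k=1}^{39} k³ = [39×40/2]² = 780² = 608400
∑_{k=1}^{2} k³ = [2×3/2]² = 3² = 9
∑_{k=3}^{39} k³ = 608400 - 9 = 608391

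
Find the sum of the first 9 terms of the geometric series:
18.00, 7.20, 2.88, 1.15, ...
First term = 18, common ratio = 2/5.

Sₙ = a(1 - rⁿ) / (1 - r)
S_9 = 18(1 - (2/5)^9) / (1 - (2/5))
S_9 = 18(1 - (512/1953125)) / (3/5)
S_9 = 11715678/390625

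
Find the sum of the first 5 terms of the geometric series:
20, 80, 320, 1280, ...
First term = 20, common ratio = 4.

Sₙ = a(1 - rⁿ) / (1 - r)
S_5 = 20(1 - 4^5) / (1 - 4)
S_5 = 20(1 - 1024) / (-3)
S_5 = 6820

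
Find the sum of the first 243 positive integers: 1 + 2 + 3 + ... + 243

Formula: ∑k = n(n+1)/2
= 243×244/2
= 59292/2
= 29646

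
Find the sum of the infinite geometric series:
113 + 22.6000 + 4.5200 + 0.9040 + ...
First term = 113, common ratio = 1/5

For |r| < 1, S = a / (1 - r)
S = 113 / (1 - (1/5))
S = 113 / (4/5)
S = 565/4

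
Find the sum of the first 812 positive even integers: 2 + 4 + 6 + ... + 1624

Sum of first n even numbers = n(n+1)
= 812×813
= 660156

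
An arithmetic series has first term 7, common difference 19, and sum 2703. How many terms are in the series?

Using S = n/2 × [2a + (n-1)d]
2703 = n/2 × [2(7) + (n-1)(19)]
2703 = n/2 × [14 + 19n - 19]
5406 = n × [-5 + 19n]
19n² + (-5)n - 5406 = 0
Discriminant: Δ = (-5)² - 4(19)(-5406) = 25 + 410856 = 410881
√Δ = 641
n = [-(-5) + √Δ] / (2·19) = (5 + 641) / 38 = 646 / 38 = 17
(The negative root is discarded since n must be a positive integer.)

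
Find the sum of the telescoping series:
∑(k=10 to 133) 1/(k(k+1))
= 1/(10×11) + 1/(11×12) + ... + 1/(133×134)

Partial fractions: 1/(k(k+1)) = 1/k - 1/(k+1)
The series telescopes:
= (1/10 - 1/11) + (1/11 - 1/12) + ... + (1/133 - 1/134)
= 1/10 - 1/134
= 31/335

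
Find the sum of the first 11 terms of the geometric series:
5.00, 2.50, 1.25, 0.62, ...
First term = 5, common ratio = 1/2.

Sₙ = a(1 - rⁿ) / (1 - r)
S_11 = 5(1 - (1/2)^11) / (1 - (1/2))
S_11 = 5(1 - (1/2048)) / (1/2)
S_11 = 10235/1024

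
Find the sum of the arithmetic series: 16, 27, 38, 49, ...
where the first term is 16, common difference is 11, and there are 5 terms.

Sₙ = n/2 × (first + last)
Last term = a + (n-1)d = 16 + (5-1)×11 = 60
S_5 = 5/2 × (16 + 60)
S_5 = 5/2 × 76 = 190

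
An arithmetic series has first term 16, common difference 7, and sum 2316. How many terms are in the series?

Using S = n/2 × [2a + (n-1)d]
2316 = n/2 × [2(16) + (n-1)(7)]
2316 = n/2 × [32 + 7n - 7]
4632 = n × [25 + 7n]
7n² + (25)n - 4632 = 0
Discriminant: Δ = (25)² - 4(7)(-4632) = 625 + 129696 = 130321
√Δ = 361
n = [-(25) + √Δ] / (2·7) = (-25 + 361) / 14 = 336 / 14 = 24
(The negative root is discarded since n must be a positive integer.)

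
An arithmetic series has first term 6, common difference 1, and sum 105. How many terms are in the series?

Using S = n/2 × [2a + (n-1)d]
105 = n/2 × [2(6) + (n-1)(1)]
105 = n/2 × [12 + 1n - 1]
210 = n × [11 + 1n]
1n² + (11)n - 210 = 0
Discriminant: Δ = (11)² - 4(1)(-210) = 121 + 840 = 961
√Δ = 31
n = [-(11) + √Δ] / (2·1) = (-11 + 31) / 2 = 20 / 2 = 10
(The negative root is discarded since n must be a positive integer.)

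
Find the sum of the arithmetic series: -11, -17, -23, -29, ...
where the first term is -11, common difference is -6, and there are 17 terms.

Sₙ = n/2 × (first + last)
Last term = a + (n-1)d = -11 + (17-1)×(-6) = -107
S_17 = 17/2 × (-11 + (-107))
S_17 = 17/2 × (-118) = -1003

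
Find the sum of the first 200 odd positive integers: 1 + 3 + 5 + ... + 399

Sum of first n odd numbers = n²
= 200²
= 40000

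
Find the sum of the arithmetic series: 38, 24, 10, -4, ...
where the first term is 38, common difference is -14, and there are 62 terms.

Sₙ = n/2 × (first + last)
Last term = a + (n-1)d = 38 + (62-1)×(-14) = -816
S_62 = 62/2 × (38 + (-816))
S_62 = 62/2 × (-778) = -24118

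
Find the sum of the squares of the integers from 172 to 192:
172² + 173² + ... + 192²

Use ∑_{k=1}^{n} k² = n(n+1)(2n+1)/6, then subtract the first 171 terms.
∑_{k=1}^{192} k² = 192×193×385/6 = 2377760
∑_{k=1}^{171} k² = 171×172×343/6 = 1681386
∑_{k=172}^{192} k² = 2377760 - 1681386 = 696374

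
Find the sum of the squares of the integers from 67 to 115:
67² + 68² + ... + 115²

Use ∑_{k=1}^{n} k² = n(n+1)(2n+1)/6, then subtract the first 66 terms.
∑_{k=1}^{115} k² = 115×116×231/6 = 513590
∑_{k=1}^{66} k² = 66×67×133/6 = 98021
∑_{k=67}^{115} k² = 513590 - 98021 = 415569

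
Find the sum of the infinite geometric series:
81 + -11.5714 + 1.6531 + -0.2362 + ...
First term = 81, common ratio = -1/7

For |r| < 1, S = a / (1 - r)
S = 81 / (1 - (-1/7))
S = 81 / (8/7)
S = 567/8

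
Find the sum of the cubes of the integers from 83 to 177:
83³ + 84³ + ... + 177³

Use ∑_{k=1}^{n} k³ = [n(n+1)/2]², then subtract the first 82 terms.
∑_{k=1}^{177} k³ = [177×178/2]² = 15753² = 248157009
∑_{k=1}^{82} k³ = [82×83/2]² = 3403² = 11580409
∑_{k=83}^{177} k³ = 248157009 - 11580409 = 236576600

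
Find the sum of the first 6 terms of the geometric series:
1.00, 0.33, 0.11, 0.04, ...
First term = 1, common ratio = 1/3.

Sₙ = a(1 - rⁿ) / (1 - r)
S_6 = 1(1 - (1/3)^6) / (1 - (1/3))
S_6 = 1(1 - (1/729)) / (2/3)
S_6 = 364/243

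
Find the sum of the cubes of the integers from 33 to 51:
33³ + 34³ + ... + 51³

Use ∑_{k=1}^{n} k³ = [n(n+1)/2]², then subtract the first 32 terms.
∑_{k=1}^{51} k³ = [51×52/2]² = 1326² = 1758276
∑_{k=1}^{32} k³ = [32×33/2]² = 528² = 278784
∑_{k=33}^{51} k³ = 1758276 - 278784 = 1479492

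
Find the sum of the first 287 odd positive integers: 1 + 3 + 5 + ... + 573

Sum of first n odd numbers = n²
= 287²
= 82369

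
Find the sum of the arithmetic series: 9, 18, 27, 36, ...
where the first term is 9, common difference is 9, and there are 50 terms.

Sₙ = n/2 × (first + last)
Last term = a + (n-1)d = 9 + (50-1)×9 = 450
S_50 = 50/2 × (9 + 450)
S_50 = 50/2 × 459 = 11475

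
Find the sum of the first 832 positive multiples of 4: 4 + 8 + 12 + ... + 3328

Factor out 4: = 4(1 + 2 + ... + 832) = 4 × n(n+1)/2
= 4 × 832×833/2
= 4 × 346528
= 1386112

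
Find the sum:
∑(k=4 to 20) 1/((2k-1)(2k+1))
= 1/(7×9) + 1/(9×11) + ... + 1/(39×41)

Partial fractions: 1/((2k-1)(2k+1)) = (1/2)[1/(2k-1) - 1/(2k+1)]
The series telescopes:
= (1/2)[1/7 - 1/41]
= 17/287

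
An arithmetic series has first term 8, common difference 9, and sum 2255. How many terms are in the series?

Using S = n/2 × [2a + (n-1)d]
2255 = n/2 × [2(8) + (n-1)(9)]
2255 = n/2 × [16 + 9n - 9]
4510 = n × [7 + 9n]
9n² + (7)n - 4510 = 0
Discriminant: Δ = (7)² - 4(9)(-4510) = 49 + 162360 = 162409
√Δ = 403
n = [-(7) + √Δ] / (2·9) = (-7 + 403) / 18 = 396 / 18 = 22
(The negative root is discarded since n must be a positive integer.)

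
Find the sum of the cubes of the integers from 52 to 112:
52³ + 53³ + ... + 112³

Use ∑_{k=1}^{n} k³ = [n(n+1)/2]², then subtract the first 51 terms.
∑_{k=1}^{112} k³ = [112×113/2]² = 6328² = 40043584
∑_{k=1}^{51} k³ = [51×52/2]² = 1326² = 1758276
∑_{k=52}^{112} k³ = 40043584 - 1758276 = 38285308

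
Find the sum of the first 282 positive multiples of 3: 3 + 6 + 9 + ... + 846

Factor out 3: = 3(1 + 2 + ... + 282) = 3 × n(n+1)/2
= 3 × 282×283/2
= 3 × 39903
= 119709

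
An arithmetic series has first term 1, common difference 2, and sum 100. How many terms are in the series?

Using S = n/2 × [2a + (n-1)d]
100 = n/2 × [2(1) + (n-1)(2)]
100 = n/2 × [2 + 2n - 2]
200 = n × [0 + 2n]
2n² + (0)n - 200 = 0
Discriminant: Δ = (0)² - 4(2)(-200) = 0 + 1600 = 1600
√Δ = 40
n = [-(0) + √Δ] / (2·2) = (0 + 40) / 4 = 40 / 4 = 10
(The negative root is discarded since n must be a positive integer.)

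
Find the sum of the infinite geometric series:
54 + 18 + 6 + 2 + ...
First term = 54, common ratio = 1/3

For |r| < 1, S = a / (1 - r)
S = 54 / (1 - (1/3))
S = 54 / (2/3)
S = 81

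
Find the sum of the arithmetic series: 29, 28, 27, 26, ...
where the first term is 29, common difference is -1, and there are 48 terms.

Sₙ = n/2 × (first + last)
Last term = a + (n-1)d = 29 + (48-1)×(-1) = -18
S_48 = 48/2 × (29 + (-18))
S_48 = 48/2 × 11 = 264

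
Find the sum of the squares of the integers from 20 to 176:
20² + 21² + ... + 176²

Use ∑_{k=1}^{n} k² = n(n+1)(2n+1)/6, then subtract the first 19 terms.
∑_{k=1}^{176} k² = 176×177×353/6 = 1832776
∑_{k=1}^{19} k² = 19×20×39/6 = 2470
∑_{k=20}^{176} k² = 1832776 - 2470 = 1830306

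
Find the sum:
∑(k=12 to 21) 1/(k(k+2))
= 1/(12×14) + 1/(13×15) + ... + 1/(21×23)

Partial fractions: 1/(k(k+2)) = (1/2)[1/k - 1/(k+2)]
Telescoping leaves the first two and last two terms:
= (1/2)[1/12 + 1/13 - 1/22 - 1/23]
= 2815/78936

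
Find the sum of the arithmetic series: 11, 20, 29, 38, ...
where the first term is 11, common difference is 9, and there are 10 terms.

Sₙ = n/2 × (first + last)
Last term = a + (n-1)d = 11 + (10-1)×9 = 92
S_10 = 10/2 × (11 + 92)
S_10 = 10/2 × 103 = 515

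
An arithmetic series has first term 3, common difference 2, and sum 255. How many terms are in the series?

Using S = n/2 × [2a + (n-1)d]
255 = n/2 × [2(3) + (n-1)(2)]
255 = n/2 × [6 + 2n - 2]
510 = n × [4 + 2n]
2n² + (4)n - 510 = 0
Discriminant: Δ = (4)² - 4(2)(-510) = 16 + 4080 = 4096
√Δ = 64
n = [-(4) + √Δ] / (2·2) = (-4 + 64) / 4 = 60 / 4 = 15
(The negative root is discarded since n must be a positive integer.)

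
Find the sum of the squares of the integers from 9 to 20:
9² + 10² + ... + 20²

Use ∑_{k=1}^{n} k² = n(n+1)(2n+1)/6, then subtract the first 8 terms.
∑_{k=1}^{20} k² = 20×21×41/6 = 2870
∑_{k=1}^{8} k² = 8×9×17/6 = 204
∑_{k=9}^{20} k² = 2870 - 204 = 2666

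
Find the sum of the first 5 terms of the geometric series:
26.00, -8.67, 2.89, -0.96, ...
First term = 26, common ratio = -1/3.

Sₙ = a(1 - rⁿ) / (1 - r)
S_5 = 26(1 - (-1/3)^5) / (1 - (-1/3))
S_5 = 26(1 - (-1/243)) / (4/3)
S_5 = 1586/81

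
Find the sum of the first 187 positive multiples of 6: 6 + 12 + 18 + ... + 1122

Factor out 6: = 6(1 + 2 + ... + 187) = 6 × n(n+1)/2
= 6 × 187×188/2
= 6 × 17578
= 105468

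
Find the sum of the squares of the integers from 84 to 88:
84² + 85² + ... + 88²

Use ∑_{k=1}^{n} k² = n(n+1)(2n+1)/6, then subtract the first 83 terms.
∑_{k=1}^{88} k² = 88×89×177/6 = 231044
∑_{k=1}^{83} k² = 83×84×167/6 = 194054
∑_{k=84}^{88} k² = 231044 - 194054 = 36990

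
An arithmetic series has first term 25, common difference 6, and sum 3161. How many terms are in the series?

Using S = n/2 × [2a + (n-1)d]
3161 = n/2 × [2(25) + (n-1)(6)]
3161 = n/2 × [50 + 6n - 6]
6322 = n × [44 + 6n]
6n² + (44)n - 6322 = 0
Discriminant: Δ = (44)² - 4(6)(-6322) = 1936 + 151728 = 153664
√Δ = 392
n = [-(44) + √Δ] / (2·6) = (-44 + 392) / 12 = 348 / 12 = 29
(The negative root is discarded since n must be a positive integer.)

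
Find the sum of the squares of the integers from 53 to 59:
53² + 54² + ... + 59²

Use ∑_{k=1}^{n} k² = n(n+1)(2n+1)/6, then subtract the first 52 terms.
∑_{k=1}^{59} k² = 59×60×119/6 = 70210
∑_{k=1}^{52} k² = 52×53×105/6 = 48230
∑_{k=53}^{59} k² = 70210 - 48230 = 21980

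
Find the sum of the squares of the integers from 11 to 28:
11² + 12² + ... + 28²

Use ∑_{k=1}^{n} k² = n(n+1)(2n+1)/6, then subtract the first 10 terms.
∑_{k=1}^{28} k² = 28×29×57/6 = 7714
∑_{k=1}^{10} k² = 10×11×21/6 = 385
∑_{k=11}^{28} k² = 7714 - 385 = 7329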